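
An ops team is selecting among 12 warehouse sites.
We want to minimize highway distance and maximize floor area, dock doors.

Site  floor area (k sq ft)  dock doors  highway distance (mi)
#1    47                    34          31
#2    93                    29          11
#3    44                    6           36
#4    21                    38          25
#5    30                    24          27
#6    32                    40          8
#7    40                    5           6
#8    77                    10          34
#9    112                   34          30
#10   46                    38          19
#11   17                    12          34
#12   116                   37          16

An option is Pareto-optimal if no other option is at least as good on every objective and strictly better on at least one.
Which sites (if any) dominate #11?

#1: floor area 47≥17, dock doors 34≥12, highway distance 31≤34 — dominates #11.
#2: floor area 93≥17, dock doors 29≥12, highway distance 11≤34 — dominates #11.
#4: floor area 21≥17, dock doors 38≥12, highway distance 25≤34 — dominates #11.
#5: floor area 30≥17, dock doors 24≥12, highway distance 27≤34 — dominates #11.
#6: floor area 32≥17, dock doors 40≥12, highway distance 8≤34 — dominates #11.
#9: floor area 112≥17, dock doors 34≥12, highway distance 30≤34 — dominates #11.
#10: floor area 46≥17, dock doors 38≥12, highway distance 19≤34 — dominates #11.
#12: floor area 116≥17, dock doors 37≥12, highway distance 16≤34 — dominates #11.
Others (#3, #7, #8) are each worse than #11 on at least one objective.

#1, #2, #4, #5, #6, #9, #10, #12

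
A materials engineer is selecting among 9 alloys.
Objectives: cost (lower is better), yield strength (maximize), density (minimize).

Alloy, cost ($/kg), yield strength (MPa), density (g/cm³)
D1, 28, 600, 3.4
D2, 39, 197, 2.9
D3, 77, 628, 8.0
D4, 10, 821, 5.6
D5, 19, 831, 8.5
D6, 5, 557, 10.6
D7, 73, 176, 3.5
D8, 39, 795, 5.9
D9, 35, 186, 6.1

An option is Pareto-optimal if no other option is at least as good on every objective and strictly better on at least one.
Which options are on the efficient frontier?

D1, D2, D4, D5, D6

D1: not dominated.
D2: not dominated (best density).
D3: dominated by D4 (cost 10≤77, yield strength 821≥628, density 5.6≤8.0).
D4: not dominated.
D5: not dominated (best yield strength).
D6: not dominated (best cost).
D7: dominated by D1 (cost 28≤73, yield strength 600≥176, density 3.4≤3.5).
D8: dominated by D4 (cost 10≤39, yield strength 821≥795, density 5.6≤5.9).
D9: dominated by D1 (cost 28≤35, yield strength 600≥186, density 3.4≤6.1).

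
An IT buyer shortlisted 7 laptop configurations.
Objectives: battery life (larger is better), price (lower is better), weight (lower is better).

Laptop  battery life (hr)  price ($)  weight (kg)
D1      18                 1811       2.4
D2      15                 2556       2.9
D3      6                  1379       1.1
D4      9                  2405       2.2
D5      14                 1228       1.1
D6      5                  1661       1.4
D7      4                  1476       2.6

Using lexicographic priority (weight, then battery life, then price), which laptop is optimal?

First minimize weight: best is 1.1, kept {D3, D5}.
Then maximize battery life: best is 14, kept {D5}.

D5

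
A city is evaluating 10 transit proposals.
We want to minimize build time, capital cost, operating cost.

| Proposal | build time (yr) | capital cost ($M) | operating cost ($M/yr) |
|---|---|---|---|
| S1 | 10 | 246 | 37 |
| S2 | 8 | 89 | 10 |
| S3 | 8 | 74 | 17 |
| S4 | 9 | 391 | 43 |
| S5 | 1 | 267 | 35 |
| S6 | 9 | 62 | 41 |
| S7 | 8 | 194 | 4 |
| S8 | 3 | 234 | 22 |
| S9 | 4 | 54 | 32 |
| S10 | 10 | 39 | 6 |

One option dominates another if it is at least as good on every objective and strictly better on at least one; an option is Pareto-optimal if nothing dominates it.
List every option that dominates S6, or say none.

S9

S9: build time 4≤9, capital cost 54≤62, operating cost 32≤41 — dominates S6.
Others (S1, S2, S3, S4, S5, S7, S8, S10) are each worse than S6 on at least one objective.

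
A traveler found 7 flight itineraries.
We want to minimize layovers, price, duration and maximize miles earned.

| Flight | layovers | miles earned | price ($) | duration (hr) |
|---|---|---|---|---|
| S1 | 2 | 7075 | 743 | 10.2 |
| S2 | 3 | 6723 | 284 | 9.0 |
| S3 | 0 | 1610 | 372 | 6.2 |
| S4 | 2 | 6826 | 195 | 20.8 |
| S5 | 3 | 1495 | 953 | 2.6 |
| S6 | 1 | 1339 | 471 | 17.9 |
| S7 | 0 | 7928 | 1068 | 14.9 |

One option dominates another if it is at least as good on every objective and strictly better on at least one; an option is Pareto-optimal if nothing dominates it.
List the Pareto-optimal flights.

S1: not dominated.
S2: not dominated.
S3: not dominated.
S4: not dominated (best price).
S5: not dominated (best duration).
S6: dominated by S3 (layovers 0≤1, miles earned 1610≥1339, price 372≤471, duration 6.2≤17.9).
S7: not dominated (best miles earned).

S1, S2, S3, S4, S5, S7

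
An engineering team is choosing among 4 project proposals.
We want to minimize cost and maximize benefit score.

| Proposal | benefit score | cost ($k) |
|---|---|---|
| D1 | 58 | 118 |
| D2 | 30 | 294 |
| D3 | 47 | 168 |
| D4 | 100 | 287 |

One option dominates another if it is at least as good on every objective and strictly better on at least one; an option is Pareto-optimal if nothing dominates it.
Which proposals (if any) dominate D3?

D1

D1: benefit score 58≥47, cost 118≤168 — dominates D3.
Others (D2, D4) are each worse than D3 on at least one objective.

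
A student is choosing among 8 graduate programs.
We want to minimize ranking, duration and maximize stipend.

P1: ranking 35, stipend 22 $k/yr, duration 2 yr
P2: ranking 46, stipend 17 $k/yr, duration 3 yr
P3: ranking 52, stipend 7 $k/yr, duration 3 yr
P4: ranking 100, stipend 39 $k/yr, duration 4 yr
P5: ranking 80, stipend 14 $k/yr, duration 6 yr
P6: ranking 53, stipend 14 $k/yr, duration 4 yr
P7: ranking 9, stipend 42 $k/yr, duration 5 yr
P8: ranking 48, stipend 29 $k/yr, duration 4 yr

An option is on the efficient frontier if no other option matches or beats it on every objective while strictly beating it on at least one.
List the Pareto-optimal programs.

P1, P4, P7, P8

P1: not dominated (best duration).
P2: dominated by P1 (ranking 35≤46, stipend 22≥17, duration 2≤3).
P3: dominated by P1 (ranking 35≤52, stipend 22≥7, duration 2≤3).
P4: not dominated.
P5: dominated by P1 (ranking 35≤80, stipend 22≥14, duration 2≤6).
P6: dominated by P1 (ranking 35≤53, stipend 22≥14, duration 2≤4).
P7: not dominated (best ranking).
P8: not dominated.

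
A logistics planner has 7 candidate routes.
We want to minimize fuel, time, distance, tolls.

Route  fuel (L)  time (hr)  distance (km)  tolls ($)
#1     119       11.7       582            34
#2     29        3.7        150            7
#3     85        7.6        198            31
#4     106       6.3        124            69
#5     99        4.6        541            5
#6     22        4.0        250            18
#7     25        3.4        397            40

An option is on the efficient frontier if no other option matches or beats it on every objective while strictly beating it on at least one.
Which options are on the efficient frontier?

#1: dominated by #2 (fuel 29≤119, time 3.7≤11.7, distance 150≤582, tolls 7≤34).
#2: not dominated.
#3: dominated by #2 (fuel 29≤85, time 3.7≤7.6, distance 150≤198, tolls 7≤31).
#4: not dominated (best distance).
#5: not dominated (best tolls).
#6: not dominated (best fuel).
#7: not dominated (best time).

#2, #4, #5, #6, #7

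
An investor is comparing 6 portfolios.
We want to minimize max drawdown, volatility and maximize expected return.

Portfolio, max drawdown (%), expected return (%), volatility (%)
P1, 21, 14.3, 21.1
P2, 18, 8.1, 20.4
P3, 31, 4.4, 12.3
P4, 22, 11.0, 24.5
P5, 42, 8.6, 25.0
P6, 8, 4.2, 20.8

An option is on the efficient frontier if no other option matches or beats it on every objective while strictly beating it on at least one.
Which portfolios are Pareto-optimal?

P1: not dominated (best expected return).
P2: not dominated.
P3: not dominated (best volatility).
P4: dominated by P1 (max drawdown 21≤22, expected return 14.3≥11.0, volatility 21.1≤24.5).
P5: dominated by P1 (max drawdown 21≤42, expected return 14.3≥8.6, volatility 21.1≤25.0).
P6: not dominated (best max drawdown).

P1, P2, P3, P6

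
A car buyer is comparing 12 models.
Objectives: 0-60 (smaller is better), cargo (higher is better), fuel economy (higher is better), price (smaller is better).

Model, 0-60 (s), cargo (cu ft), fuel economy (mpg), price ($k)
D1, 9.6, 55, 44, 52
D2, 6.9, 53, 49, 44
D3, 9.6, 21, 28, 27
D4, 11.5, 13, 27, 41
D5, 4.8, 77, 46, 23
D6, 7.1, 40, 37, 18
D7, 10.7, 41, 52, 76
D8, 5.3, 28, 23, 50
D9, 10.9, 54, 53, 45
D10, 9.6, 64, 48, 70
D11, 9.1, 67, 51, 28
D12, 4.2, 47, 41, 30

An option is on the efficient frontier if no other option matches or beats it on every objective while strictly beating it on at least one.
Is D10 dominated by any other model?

Yes

D11 vs D10: 0-60 9.1≤9.6, cargo 67≥64, fuel economy 51≥48, price 28≤70 — D11 is at least as good on every objective and strictly better on at least one, so D11 dominates D10.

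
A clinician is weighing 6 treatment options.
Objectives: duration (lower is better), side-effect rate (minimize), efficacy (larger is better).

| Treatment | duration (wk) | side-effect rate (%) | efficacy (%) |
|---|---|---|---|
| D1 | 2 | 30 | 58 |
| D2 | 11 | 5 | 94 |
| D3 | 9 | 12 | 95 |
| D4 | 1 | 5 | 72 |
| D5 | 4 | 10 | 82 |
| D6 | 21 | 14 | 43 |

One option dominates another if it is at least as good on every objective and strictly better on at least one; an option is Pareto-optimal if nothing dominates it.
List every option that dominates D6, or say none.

D2: duration 11≤21, side-effect rate 5≤14, efficacy 94≥43 — dominates D6.
D3: duration 9≤21, side-effect rate 12≤14, efficacy 95≥43 — dominates D6.
D4: duration 1≤21, side-effect rate 5≤14, efficacy 72≥43 — dominates D6.
D5: duration 4≤21, side-effect rate 10≤14, efficacy 82≥43 — dominates D6.
Others (D1) are each worse than D6 on at least one objective.

D2, D3, D4, D5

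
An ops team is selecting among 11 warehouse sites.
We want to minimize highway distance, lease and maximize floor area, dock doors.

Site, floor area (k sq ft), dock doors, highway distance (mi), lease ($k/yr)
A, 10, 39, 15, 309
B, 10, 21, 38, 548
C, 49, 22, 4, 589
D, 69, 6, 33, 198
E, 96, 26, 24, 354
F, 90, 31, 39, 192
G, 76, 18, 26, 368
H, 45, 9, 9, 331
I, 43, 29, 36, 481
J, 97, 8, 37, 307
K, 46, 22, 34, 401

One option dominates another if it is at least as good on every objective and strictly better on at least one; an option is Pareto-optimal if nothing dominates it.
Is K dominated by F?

No

F vs K: F is worse on highway distance (39 vs 34), so it does not dominate K.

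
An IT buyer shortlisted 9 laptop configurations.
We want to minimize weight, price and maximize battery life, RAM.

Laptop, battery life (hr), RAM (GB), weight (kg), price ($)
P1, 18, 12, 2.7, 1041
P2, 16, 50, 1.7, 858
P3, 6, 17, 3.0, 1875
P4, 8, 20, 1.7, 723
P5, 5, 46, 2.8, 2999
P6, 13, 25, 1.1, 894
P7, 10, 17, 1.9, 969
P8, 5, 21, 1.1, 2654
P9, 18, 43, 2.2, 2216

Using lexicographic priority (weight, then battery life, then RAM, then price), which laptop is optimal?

First minimize weight: best is 1.1, kept {P6, P8}.
Then maximize battery life: best is 13, kept {P6}.

P6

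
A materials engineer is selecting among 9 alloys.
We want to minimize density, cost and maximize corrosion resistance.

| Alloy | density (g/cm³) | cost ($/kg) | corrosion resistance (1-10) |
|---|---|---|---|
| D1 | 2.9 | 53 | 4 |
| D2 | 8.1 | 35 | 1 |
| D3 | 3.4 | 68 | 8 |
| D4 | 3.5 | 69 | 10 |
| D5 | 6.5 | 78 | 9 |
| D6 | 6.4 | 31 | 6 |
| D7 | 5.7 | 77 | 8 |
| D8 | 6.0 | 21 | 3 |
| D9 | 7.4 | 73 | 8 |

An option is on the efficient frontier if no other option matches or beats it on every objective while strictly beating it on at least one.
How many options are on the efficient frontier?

D1: not dominated (best density).
D2: dominated by D6 (density 6.4≤8.1, cost 31≤35, corrosion resistance 6≥1).
D3: not dominated.
D4: not dominated (best corrosion resistance).
D5: dominated by D4 (density 3.5≤6.5, cost 69≤78, corrosion resistance 10≥9).
D6: not dominated.
D7: dominated by D3 (density 3.4≤5.7, cost 68≤77, corrosion resistance 8≥8).
D8: not dominated (best cost).
D9: dominated by D3 (density 3.4≤7.4, cost 68≤73, corrosion resistance 8≥8).
Pareto-optimal: D1, D3, D4, D6, D8 → 5.

5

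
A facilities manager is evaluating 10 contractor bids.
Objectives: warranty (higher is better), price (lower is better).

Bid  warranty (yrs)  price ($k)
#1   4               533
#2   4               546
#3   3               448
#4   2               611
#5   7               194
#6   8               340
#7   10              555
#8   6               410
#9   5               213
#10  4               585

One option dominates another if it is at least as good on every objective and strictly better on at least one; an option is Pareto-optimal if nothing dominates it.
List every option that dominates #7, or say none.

none

#1: worse on warranty (4 vs 10).
#2: worse on warranty (4 vs 10).
#3: worse on warranty (3 vs 10).
#4: worse on warranty (2 vs 10).
#5: worse on warranty (7 vs 10).
#6: worse on warranty (8 vs 10).
#8: worse on warranty (6 vs 10).
#9: worse on warranty (5 vs 10).
#10: worse on warranty (4 vs 10).
No option dominates #7.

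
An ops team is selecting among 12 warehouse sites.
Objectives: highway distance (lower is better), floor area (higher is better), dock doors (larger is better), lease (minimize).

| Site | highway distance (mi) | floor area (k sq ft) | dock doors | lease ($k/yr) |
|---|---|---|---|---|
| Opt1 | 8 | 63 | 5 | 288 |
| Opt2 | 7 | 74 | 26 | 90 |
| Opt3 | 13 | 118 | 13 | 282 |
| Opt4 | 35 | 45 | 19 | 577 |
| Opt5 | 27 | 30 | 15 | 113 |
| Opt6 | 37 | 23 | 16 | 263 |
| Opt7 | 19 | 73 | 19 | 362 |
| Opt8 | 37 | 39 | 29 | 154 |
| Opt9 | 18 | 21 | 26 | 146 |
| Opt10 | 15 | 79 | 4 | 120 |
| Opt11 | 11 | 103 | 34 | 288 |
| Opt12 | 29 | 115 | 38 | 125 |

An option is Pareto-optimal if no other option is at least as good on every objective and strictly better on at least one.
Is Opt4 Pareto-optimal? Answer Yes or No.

No

Opt2 vs Opt4: highway distance 7≤35, floor area 74≥45, dock doors 26≥19, lease 90≤577 — Opt2 is at least as good on every objective and strictly better on at least one, so Opt2 dominates Opt4.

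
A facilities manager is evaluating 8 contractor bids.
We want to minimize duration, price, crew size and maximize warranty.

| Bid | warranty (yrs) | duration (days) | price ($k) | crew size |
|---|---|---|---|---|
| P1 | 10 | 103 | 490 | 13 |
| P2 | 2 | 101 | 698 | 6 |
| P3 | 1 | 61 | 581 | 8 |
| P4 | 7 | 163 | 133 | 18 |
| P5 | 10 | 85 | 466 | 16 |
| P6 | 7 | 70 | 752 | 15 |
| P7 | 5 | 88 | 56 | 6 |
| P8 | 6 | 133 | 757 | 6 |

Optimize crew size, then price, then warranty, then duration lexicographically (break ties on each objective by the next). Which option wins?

P7

First minimize crew size: best is 6, kept {P2, P7, P8}.
Then minimize price: best is 56, kept {P7}.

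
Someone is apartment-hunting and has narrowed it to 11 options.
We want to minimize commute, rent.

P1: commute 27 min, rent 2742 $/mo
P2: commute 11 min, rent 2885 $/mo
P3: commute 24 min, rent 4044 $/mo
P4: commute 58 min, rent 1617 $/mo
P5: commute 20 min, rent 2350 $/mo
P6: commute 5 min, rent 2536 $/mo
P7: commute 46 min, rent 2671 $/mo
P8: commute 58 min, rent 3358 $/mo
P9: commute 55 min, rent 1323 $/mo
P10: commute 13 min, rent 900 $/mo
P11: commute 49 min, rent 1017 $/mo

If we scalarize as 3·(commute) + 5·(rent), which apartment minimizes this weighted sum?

P1: 3·27 + 5·2742 = 13791
P2: 3·11 + 5·2885 = 14458
P3: 3·24 + 5·4044 = 20292
P4: 3·58 + 5·1617 = 8259
P5: 3·20 + 5·2350 = 11810
P6: 3·5 + 5·2536 = 12695
P7: 3·46 + 5·2671 = 13493
P8: 3·58 + 5·3358 = 16964
P9: 3·55 + 5·1323 = 6780
P10: 3·13 + 5·900 = 4539
P11: 3·49 + 5·1017 = 5232
Lowest: P10 at 4539.

P10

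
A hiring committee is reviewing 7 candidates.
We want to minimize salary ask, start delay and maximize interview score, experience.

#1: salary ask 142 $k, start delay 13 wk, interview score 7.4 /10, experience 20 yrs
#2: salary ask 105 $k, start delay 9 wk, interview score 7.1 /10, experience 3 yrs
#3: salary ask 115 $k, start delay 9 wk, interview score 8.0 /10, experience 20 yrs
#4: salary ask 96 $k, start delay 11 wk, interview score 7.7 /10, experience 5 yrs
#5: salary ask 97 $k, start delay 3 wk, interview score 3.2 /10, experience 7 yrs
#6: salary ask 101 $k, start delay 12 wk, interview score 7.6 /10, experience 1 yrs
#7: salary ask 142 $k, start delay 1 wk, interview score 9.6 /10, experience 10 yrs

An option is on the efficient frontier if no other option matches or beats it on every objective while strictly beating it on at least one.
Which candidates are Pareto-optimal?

#2, #3, #4, #5, #7

#1: dominated by #3 (salary ask 115≤142, start delay 9≤13, interview score 8.0≥7.4, experience 20≥20).
#2: not dominated.
#3: not dominated.
#4: not dominated (best salary ask).
#5: not dominated.
#6: dominated by #4 (salary ask 96≤101, start delay 11≤12, interview score 7.7≥7.6, experience 5≥1).
#7: not dominated (best start delay).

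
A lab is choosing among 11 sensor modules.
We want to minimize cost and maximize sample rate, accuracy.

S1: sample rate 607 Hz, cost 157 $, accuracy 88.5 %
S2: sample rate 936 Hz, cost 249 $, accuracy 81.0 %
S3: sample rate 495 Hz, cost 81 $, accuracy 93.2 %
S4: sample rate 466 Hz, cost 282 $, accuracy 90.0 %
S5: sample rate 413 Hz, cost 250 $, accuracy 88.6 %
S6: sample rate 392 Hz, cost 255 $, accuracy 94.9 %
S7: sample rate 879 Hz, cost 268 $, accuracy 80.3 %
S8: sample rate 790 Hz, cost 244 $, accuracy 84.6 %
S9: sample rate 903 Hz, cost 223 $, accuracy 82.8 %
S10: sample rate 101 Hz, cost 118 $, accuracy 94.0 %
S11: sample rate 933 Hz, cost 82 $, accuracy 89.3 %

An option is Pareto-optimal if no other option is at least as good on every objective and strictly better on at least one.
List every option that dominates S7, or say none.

S2: sample rate 936≥879, cost 249≤268, accuracy 81.0≥80.3 — dominates S7.
S9: sample rate 903≥879, cost 223≤268, accuracy 82.8≥80.3 — dominates S7.
S11: sample rate 933≥879, cost 82≤268, accuracy 89.3≥80.3 — dominates S7.
Others (S1, S3, S4, S5, S6, S8, S10) are each worse than S7 on at least one objective.

S2, S9, S11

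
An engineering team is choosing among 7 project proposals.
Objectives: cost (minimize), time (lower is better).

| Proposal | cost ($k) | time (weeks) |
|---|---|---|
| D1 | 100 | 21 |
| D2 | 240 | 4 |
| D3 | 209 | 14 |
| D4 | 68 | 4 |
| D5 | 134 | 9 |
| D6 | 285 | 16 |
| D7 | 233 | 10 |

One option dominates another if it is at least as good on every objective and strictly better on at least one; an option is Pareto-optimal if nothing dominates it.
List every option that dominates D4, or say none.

none

D1: worse on cost (100 vs 68).
D2: worse on cost (240 vs 68).
D3: worse on cost (209 vs 68).
D5: worse on cost (134 vs 68).
D6: worse on cost (285 vs 68).
D7: worse on cost (233 vs 68).
No option dominates D4.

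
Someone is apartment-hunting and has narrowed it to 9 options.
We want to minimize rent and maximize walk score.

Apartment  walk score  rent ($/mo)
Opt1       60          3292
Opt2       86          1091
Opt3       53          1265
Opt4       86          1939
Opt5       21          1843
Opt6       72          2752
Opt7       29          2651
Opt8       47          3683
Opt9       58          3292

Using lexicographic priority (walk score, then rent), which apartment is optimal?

Opt2

First maximize walk score: best is 86, kept {Opt2, Opt4}.
Then minimize rent: best is 1091, kept {Opt2}.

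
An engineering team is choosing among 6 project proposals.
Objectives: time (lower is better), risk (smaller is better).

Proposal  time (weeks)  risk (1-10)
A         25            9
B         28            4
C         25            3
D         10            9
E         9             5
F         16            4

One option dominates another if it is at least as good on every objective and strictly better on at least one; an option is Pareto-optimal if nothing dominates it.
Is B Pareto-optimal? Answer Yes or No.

C vs B: time 25≤28, risk 3≤4 — C is at least as good on every objective and strictly better on at least one, so C dominates B.

No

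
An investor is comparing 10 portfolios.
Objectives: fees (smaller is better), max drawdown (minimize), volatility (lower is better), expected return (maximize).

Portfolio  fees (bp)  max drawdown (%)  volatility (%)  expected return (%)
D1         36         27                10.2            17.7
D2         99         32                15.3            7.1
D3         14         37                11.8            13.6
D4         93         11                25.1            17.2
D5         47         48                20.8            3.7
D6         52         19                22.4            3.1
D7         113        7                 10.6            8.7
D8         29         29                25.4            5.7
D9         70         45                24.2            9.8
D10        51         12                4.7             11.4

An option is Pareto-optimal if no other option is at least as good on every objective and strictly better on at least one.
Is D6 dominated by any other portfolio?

Yes

D10 vs D6: fees 51≤52, max drawdown 12≤19, volatility 4.7≤22.4, expected return 11.4≥3.1 — D10 is at least as good on every objective and strictly better on at least one, so D10 dominates D6.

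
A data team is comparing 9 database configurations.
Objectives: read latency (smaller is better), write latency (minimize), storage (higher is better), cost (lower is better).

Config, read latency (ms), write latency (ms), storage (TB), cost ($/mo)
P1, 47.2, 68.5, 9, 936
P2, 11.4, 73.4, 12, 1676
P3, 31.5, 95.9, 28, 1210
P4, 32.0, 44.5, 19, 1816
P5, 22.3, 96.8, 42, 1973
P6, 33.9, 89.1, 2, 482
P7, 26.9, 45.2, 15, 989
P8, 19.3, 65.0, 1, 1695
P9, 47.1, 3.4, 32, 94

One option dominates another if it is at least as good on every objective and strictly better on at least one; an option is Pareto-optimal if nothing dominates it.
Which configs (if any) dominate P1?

P9: read latency 47.1≤47.2, write latency 3.4≤68.5, storage 32≥9, cost 94≤936 — dominates P1.
Others (P2, P3, P4, P5, P6, P7, P8) are each worse than P1 on at least one objective.

P9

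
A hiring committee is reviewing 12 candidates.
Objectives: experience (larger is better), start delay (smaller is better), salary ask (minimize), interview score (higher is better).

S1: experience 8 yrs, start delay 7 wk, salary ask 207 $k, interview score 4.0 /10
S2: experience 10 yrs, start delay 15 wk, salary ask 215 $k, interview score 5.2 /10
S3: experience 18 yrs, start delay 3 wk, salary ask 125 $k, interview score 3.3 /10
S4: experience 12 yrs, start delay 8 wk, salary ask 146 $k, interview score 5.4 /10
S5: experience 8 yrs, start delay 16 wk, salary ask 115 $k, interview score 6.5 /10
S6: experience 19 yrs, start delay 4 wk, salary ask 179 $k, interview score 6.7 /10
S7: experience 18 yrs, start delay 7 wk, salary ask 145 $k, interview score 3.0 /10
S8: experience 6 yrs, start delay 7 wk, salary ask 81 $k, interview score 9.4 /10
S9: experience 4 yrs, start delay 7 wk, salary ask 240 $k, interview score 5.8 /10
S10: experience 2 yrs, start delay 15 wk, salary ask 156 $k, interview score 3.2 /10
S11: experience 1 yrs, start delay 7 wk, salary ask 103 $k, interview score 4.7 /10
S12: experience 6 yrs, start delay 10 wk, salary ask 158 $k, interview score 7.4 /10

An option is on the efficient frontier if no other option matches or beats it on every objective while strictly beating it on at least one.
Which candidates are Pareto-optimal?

S3, S4, S5, S6, S8

S1: dominated by S6 (experience 19≥8, start delay 4≤7, salary ask 179≤207, interview score 6.7≥4.0).
S2: dominated by S4 (experience 12≥10, start delay 8≤15, salary ask 146≤215, interview score 5.4≥5.2).
S3: not dominated (best start delay).
S4: not dominated.
S5: not dominated.
S6: not dominated (best experience).
S7: dominated by S3 (experience 18≥18, start delay 3≤7, salary ask 125≤145, interview score 3.3≥3.0).
S8: not dominated (best salary ask).
S9: dominated by S6 (experience 19≥4, start delay 4≤7, salary ask 179≤240, interview score 6.7≥5.8).
S10: dominated by S3 (experience 18≥2, start delay 3≤15, salary ask 125≤156, interview score 3.3≥3.2).
S11: dominated by S8 (experience 6≥1, start delay 7≤7, salary ask 81≤103, interview score 9.4≥4.7).
S12: dominated by S8 (experience 6≥6, start delay 7≤10, salary ask 81≤158, interview score 9.4≥7.4).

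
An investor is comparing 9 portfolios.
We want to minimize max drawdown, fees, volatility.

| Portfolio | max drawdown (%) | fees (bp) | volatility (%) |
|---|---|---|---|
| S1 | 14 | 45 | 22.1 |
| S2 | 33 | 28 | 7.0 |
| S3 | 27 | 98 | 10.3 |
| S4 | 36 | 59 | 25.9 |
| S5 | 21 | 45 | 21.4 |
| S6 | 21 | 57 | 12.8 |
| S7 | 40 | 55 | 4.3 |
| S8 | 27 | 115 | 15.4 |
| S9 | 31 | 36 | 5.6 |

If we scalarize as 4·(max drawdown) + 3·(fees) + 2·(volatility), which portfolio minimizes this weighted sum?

S1: 4·14 + 3·45 + 2·22.1 = 235.2
S2: 4·33 + 3·28 + 2·7.0 = 230.0
S3: 4·27 + 3·98 + 2·10.3 = 422.6
S4: 4·36 + 3·59 + 2·25.9 = 372.8
S5: 4·21 + 3·45 + 2·21.4 = 261.8
S6: 4·21 + 3·57 + 2·12.8 = 280.6
S7: 4·40 + 3·55 + 2·4.3 = 333.6
S8: 4·27 + 3·115 + 2·15.4 = 483.8
S9: 4·31 + 3·36 + 2·5.6 = 243.2
Lowest: S2 at 230.0.

S2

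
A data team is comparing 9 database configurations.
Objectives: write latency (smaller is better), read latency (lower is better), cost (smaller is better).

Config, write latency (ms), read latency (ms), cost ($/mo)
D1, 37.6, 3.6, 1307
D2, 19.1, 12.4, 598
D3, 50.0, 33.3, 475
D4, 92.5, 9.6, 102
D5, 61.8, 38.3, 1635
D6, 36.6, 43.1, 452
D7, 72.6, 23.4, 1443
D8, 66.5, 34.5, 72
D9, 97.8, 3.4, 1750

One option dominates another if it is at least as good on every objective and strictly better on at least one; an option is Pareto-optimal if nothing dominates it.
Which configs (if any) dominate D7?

D1: write latency 37.6≤72.6, read latency 3.6≤23.4, cost 1307≤1443 — dominates D7.
D2: write latency 19.1≤72.6, read latency 12.4≤23.4, cost 598≤1443 — dominates D7.
Others (D3, D4, D5, D6, D8, D9) are each worse than D7 on at least one objective.

D1, D2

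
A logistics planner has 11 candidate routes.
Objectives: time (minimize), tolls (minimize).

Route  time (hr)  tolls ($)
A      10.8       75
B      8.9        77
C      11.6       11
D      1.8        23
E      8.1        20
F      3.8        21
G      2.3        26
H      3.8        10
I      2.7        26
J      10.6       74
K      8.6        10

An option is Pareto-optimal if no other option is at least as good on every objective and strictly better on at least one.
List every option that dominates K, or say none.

H: time 3.8≤8.6, tolls 10≤10 — dominates K.
Others (A, B, C, D, E, F, G, I, J) are each worse than K on at least one objective.

H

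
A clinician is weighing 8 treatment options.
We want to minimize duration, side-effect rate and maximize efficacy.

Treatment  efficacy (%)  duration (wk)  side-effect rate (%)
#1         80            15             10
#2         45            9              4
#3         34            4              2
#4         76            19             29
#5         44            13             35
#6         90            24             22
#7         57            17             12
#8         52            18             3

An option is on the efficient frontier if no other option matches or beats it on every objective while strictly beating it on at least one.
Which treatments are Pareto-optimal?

#1, #2, #3, #6, #8

#1: not dominated.
#2: not dominated.
#3: not dominated (best duration).
#4: dominated by #1 (efficacy 80≥76, duration 15≤19, side-effect rate 10≤29).
#5: dominated by #2 (efficacy 45≥44, duration 9≤13, side-effect rate 4≤35).
#6: not dominated (best efficacy).
#7: dominated by #1 (efficacy 80≥57, duration 15≤17, side-effect rate 10≤12).
#8: not dominated.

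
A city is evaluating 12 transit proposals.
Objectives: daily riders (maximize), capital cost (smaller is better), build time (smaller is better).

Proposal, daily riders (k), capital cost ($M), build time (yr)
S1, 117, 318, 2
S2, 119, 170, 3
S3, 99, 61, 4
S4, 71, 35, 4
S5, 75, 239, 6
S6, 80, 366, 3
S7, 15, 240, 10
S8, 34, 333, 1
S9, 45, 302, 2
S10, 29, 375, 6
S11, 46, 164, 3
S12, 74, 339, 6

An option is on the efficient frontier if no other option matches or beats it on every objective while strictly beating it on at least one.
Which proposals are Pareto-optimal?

S1: not dominated.
S2: not dominated (best daily riders).
S3: not dominated.
S4: not dominated (best capital cost).
S5: dominated by S2 (daily riders 119≥75, capital cost 170≤239, build time 3≤6).
S6: dominated by S1 (daily riders 117≥80, capital cost 318≤366, build time 2≤3).
S7: dominated by S2 (daily riders 119≥15, capital cost 170≤240, build time 3≤10).
S8: not dominated (best build time).
S9: not dominated.
S10: dominated by S1 (daily riders 117≥29, capital cost 318≤375, build time 2≤6).
S11: not dominated.
S12: dominated by S1 (daily riders 117≥74, capital cost 318≤339, build time 2≤6).

S1, S2, S3, S4, S8, S9, S11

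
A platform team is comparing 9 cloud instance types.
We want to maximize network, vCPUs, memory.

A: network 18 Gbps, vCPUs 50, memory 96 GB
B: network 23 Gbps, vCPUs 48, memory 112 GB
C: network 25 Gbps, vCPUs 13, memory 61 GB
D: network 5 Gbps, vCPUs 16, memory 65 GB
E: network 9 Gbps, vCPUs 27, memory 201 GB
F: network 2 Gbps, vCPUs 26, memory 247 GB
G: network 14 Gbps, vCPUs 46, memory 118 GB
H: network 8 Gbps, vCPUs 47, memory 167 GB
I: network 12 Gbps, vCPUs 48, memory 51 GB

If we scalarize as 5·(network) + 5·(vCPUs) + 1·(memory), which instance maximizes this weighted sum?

B

A: 5·18 + 5·50 + 1·96 = 436
B: 5·23 + 5·48 + 1·112 = 467
C: 5·25 + 5·13 + 1·61 = 251
D: 5·5 + 5·16 + 1·65 = 170
E: 5·9 + 5·27 + 1·201 = 381
F: 5·2 + 5·26 + 1·247 = 387
G: 5·14 + 5·46 + 1·118 = 418
H: 5·8 + 5·47 + 1·167 = 442
I: 5·12 + 5·48 + 1·51 = 351
Highest: B at 467.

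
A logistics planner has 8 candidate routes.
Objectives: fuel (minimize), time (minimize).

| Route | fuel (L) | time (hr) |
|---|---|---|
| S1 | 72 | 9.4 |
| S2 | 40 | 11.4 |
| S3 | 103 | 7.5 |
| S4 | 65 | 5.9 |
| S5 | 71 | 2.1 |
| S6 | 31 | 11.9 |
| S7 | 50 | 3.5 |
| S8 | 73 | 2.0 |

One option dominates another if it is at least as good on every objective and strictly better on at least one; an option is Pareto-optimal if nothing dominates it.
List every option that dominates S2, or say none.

S1: worse on fuel (72 vs 40).
S3: worse on fuel (103 vs 40).
S4: worse on fuel (65 vs 40).
S5: worse on fuel (71 vs 40).
S6: worse on time (11.9 vs 11.4).
S7: worse on fuel (50 vs 40).
S8: worse on fuel (73 vs 40).
No option dominates S2.

none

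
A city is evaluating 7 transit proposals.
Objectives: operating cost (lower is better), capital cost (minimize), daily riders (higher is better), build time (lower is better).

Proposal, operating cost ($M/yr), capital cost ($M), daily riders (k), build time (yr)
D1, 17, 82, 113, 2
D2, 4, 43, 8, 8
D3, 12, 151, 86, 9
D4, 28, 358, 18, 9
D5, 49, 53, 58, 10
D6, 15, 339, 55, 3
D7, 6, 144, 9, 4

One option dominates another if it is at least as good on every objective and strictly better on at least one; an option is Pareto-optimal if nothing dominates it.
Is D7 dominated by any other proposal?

No

D1: worse on operating cost (17 vs 6).
D2: worse on daily riders (8 vs 9).
D3: worse on operating cost (12 vs 6).
D4: worse on operating cost (28 vs 6).
D5: worse on operating cost (49 vs 6).
D6: worse on operating cost (15 vs 6).
No option is at least as good as D7 on every objective and strictly better on one.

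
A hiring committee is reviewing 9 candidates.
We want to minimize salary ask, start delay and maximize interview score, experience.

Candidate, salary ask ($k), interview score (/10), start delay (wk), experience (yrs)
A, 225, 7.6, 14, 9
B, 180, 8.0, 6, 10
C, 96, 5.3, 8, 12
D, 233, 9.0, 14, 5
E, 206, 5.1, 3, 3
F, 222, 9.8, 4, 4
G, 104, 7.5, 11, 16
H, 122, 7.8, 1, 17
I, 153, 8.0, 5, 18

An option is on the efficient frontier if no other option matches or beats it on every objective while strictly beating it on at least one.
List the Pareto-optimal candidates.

C, D, F, G, H, I

A: dominated by B (salary ask 180≤225, interview score 8.0≥7.6, start delay 6≤14, experience 10≥9).
B: dominated by I (salary ask 153≤180, interview score 8.0≥8.0, start delay 5≤6, experience 18≥10).
C: not dominated (best salary ask).
D: not dominated.
E: dominated by H (salary ask 122≤206, interview score 7.8≥5.1, start delay 1≤3, experience 17≥3).
F: not dominated (best interview score).
G: not dominated.
H: not dominated (best start delay).
I: not dominated (best experience).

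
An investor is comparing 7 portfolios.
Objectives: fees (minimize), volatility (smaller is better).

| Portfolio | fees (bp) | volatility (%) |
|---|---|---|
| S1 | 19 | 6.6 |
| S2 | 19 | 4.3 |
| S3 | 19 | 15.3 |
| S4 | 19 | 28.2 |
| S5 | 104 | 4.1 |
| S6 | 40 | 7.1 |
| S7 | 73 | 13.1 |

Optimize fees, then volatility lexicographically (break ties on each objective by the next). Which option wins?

First minimize fees: best is 19, kept {S1, S2, S3, S4}.
Then minimize volatility: best is 4.3, kept {S2}.

S2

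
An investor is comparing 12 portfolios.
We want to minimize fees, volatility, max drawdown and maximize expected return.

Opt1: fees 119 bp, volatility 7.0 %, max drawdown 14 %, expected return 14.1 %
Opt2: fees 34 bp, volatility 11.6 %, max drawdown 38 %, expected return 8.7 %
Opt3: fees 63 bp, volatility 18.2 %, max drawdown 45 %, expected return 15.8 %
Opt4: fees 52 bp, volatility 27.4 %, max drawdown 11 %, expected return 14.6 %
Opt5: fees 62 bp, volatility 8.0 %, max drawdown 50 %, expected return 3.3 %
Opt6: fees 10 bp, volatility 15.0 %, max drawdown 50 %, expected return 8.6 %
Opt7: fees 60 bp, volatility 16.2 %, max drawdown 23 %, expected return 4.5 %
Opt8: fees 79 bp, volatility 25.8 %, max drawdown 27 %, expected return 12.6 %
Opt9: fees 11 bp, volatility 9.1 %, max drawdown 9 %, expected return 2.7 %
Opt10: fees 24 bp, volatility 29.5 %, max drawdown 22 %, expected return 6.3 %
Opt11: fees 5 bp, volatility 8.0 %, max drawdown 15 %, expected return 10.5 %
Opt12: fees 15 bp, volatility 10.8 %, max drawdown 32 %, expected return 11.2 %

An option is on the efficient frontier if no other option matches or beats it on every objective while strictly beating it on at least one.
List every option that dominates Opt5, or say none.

Opt11

Opt11: fees 5≤62, volatility 8.0≤8.0, max drawdown 15≤50, expected return 10.5≥3.3 — dominates Opt5.
Others (Opt1, Opt2, Opt3, Opt4, Opt6, Opt7, Opt8, Opt9, Opt10, Opt12) are each worse than Opt5 on at least one objective.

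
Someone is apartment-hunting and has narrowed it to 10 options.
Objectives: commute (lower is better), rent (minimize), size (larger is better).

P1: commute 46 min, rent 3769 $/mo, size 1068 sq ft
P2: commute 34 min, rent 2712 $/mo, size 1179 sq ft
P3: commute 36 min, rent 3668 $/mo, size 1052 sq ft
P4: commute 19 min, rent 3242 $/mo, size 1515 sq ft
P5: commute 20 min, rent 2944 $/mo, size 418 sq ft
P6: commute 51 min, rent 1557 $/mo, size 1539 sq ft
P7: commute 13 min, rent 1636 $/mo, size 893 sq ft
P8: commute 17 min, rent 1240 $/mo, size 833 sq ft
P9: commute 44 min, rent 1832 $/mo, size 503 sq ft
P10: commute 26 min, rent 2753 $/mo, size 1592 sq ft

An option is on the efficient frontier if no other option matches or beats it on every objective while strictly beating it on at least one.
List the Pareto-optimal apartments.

P2, P4, P6, P7, P8, P10

P1: dominated by P2 (commute 34≤46, rent 2712≤3769, size 1179≥1068).
P2: not dominated.
P3: dominated by P2 (commute 34≤36, rent 2712≤3668, size 1179≥1052).
P4: not dominated.
P5: dominated by P7 (commute 13≤20, rent 1636≤2944, size 893≥418).
P6: not dominated.
P7: not dominated (best commute).
P8: not dominated (best rent).
P9: dominated by P7 (commute 13≤44, rent 1636≤1832, size 893≥503).
P10: not dominated (best size).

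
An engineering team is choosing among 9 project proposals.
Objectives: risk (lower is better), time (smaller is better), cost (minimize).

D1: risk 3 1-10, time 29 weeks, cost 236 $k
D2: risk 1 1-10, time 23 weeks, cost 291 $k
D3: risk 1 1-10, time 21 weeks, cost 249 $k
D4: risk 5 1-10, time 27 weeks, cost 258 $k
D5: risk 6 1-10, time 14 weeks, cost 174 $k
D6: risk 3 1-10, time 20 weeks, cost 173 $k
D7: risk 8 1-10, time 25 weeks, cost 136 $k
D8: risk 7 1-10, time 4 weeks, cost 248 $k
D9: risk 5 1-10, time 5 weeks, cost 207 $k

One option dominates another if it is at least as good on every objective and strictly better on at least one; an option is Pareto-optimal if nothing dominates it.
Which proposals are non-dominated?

D3, D5, D6, D7, D8, D9

D1: dominated by D6 (risk 3≤3, time 20≤29, cost 173≤236).
D2: dominated by D3 (risk 1≤1, time 21≤23, cost 249≤291).
D3: not dominated.
D4: dominated by D3 (risk 1≤5, time 21≤27, cost 249≤258).
D5: not dominated.
D6: not dominated.
D7: not dominated (best cost).
D8: not dominated (best time).
D9: not dominated.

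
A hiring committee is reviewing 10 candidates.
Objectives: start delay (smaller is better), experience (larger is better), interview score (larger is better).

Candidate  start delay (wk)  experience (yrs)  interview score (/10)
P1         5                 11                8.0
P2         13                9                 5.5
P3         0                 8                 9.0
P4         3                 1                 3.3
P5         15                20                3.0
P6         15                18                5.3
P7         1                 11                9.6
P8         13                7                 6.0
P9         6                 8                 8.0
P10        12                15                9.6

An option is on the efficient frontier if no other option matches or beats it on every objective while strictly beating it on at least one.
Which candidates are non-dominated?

P1: dominated by P7 (start delay 1≤5, experience 11≥11, interview score 9.6≥8.0).
P2: dominated by P1 (start delay 5≤13, experience 11≥9, interview score 8.0≥5.5).
P3: not dominated (best start delay).
P4: dominated by P3 (start delay 0≤3, experience 8≥1, interview score 9.0≥3.3).
P5: not dominated (best experience).
P6: not dominated.
P7: not dominated.
P8: dominated by P1 (start delay 5≤13, experience 11≥7, interview score 8.0≥6.0).
P9: dominated by P1 (start delay 5≤6, experience 11≥8, interview score 8.0≥8.0).
P10: not dominated.

P3, P5, P6, P7, P10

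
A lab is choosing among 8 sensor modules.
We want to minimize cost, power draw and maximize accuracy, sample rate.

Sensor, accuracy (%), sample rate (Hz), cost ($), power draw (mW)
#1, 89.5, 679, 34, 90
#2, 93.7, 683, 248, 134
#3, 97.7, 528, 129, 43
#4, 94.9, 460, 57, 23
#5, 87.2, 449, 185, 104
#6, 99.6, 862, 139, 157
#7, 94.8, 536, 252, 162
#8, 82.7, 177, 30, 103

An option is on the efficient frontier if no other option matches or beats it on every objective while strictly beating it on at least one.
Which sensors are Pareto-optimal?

#1: not dominated.
#2: not dominated.
#3: not dominated.
#4: not dominated (best power draw).
#5: dominated by #1 (accuracy 89.5≥87.2, sample rate 679≥449, cost 34≤185, power draw 90≤104).
#6: not dominated (best accuracy).
#7: dominated by #6 (accuracy 99.6≥94.8, sample rate 862≥536, cost 139≤252, power draw 157≤162).
#8: not dominated (best cost).

#1, #2, #3, #4, #6, #8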